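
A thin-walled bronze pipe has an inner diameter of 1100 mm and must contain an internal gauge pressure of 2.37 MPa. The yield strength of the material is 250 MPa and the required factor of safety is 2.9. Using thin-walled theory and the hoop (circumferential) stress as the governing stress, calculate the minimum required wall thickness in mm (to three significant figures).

t = 15.1 mm

σ_allow = 250/2.9 = 86.21 MPa.
Hoop stress σ_h = pD/(2t), so t = pD/(2σ_allow) = 2.37×1100/(2×86.21) = 15.12 mm.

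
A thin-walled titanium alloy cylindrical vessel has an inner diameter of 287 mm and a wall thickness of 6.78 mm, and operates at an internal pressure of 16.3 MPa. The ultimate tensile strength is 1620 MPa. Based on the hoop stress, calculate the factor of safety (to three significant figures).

n = 4.70

σ_h = pD/(2t) = 16.3×287/(2×6.78) = 345.0 MPa.
n = 1620/345.0 = 4.696.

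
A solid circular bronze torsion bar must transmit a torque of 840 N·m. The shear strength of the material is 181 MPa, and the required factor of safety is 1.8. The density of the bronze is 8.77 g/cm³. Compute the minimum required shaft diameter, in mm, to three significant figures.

d = 34.9 mm

Allowable shear stress τ_allow = 181/1.8 = 100.6 MPa.
For a solid shaft τ = 16T/(πd³), so d³ = 16T/(π τ_allow) = 16×840000/(π×100.6) = 42540 mm³.
d = (42540)^(1/3) = 34.91 mm.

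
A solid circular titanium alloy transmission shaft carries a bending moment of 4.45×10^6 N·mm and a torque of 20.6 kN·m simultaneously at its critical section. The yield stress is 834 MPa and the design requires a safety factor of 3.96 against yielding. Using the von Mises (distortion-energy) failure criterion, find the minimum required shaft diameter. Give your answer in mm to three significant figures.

σ_allow = σ_y/n = 834/3.96 = 210.6 MPa.
For a solid shaft σ_b = 32M/(πd³) and τ = 16T/(πd³), so the von Mises stress is σ' = (16/πd³)·√(4M²+3T²).
√(4M²+3T²) = √(4×(4.450×10^6)² + 3×(2.060×10^7)²) = 3.677×10^7 N·mm.
d³ = 16×3.677×10^7/(π×210.6) = 889300 mm³.
d = 96.16 mm.

d = 96.2 mm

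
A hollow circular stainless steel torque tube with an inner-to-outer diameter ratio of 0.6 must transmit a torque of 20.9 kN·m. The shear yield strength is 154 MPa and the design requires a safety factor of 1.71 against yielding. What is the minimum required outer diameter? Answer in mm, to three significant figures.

τ_allow = 154/1.71 = 90.06 MPa.
For a hollow shaft τ = 16T/[πd_o³(1−k⁴)] with k = 0.6, so 1−k⁴ = 0.8704.
d_o³ = 16T/[π τ_allow (1−k⁴)] = 16×2.0900×10^7/(π×90.06×0.8704) = 1.358×10^6 mm³.
d_o = 110.7 mm.

d_o = 111 mm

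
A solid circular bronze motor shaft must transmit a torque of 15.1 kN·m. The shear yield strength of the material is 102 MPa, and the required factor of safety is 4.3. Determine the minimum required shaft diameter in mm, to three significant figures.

d = 148 mm

Allowable shear stress τ_allow = 102/4.3 = 23.72 MPa.
For a solid shaft τ = 16T/(πd³), so d³ = 16T/(π τ_allow) = 16×1.5100×10^7/(π×23.72) = 3.242×10^6 mm³.
d = (3.242×10^6)^(1/3) = 148.0 mm.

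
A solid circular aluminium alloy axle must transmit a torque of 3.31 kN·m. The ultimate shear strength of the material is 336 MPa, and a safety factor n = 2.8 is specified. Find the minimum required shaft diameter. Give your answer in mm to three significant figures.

d = 52.0 mm

Allowable shear stress τ_allow = 336/2.8 = 120.0 MPa.
For a solid shaft τ = 16T/(πd³), so d³ = 16T/(π τ_allow) = 16×3310000/(π×120.0) = 140500 mm³.
d = (140500)^(1/3) = 51.98 mm.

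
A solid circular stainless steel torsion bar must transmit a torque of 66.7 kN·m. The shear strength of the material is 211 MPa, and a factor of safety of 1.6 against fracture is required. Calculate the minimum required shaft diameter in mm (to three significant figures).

Allowable shear stress τ_allow = 211/1.6 = 131.9 MPa.
For a solid shaft τ = 16T/(πd³), so d³ = 16T/(π τ_allow) = 16×6.6700×10^7/(π×131.9) = 2.576×10^6 mm³.
d = (2.576×10^6)^(1/3) = 137.1 mm.

d = 137 mm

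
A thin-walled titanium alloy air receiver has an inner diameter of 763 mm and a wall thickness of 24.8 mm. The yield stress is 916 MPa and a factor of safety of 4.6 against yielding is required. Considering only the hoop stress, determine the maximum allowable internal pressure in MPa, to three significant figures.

p_allow = 12.9 MPa

σ_allow = 916/4.6 = 199.1 MPa.
σ_h = pD/(2t) → p_allow = 2σ_allow t/D = 2×199.1×24.8/763 = 12.94 MPa.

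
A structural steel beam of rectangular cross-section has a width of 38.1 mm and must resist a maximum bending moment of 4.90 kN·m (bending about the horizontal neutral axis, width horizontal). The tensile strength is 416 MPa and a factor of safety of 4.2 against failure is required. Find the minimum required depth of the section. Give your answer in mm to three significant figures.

h = 88.3 mm

σ_allow = 416/4.2 = 99.05 MPa.
For a rectangular section σ = 6M/(bh²), so h² = 6M/(b σ_allow) = 6×4900000/(38.1×99.05) = 7791 mm².
h = 88.27 mm.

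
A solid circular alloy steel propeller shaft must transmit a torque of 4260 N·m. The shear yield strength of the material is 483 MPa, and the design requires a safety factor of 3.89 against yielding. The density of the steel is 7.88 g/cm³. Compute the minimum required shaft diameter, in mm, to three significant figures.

Allowable shear stress τ_allow = 483/3.89 = 124.2 MPa.
For a solid shaft τ = 16T/(πd³), so d³ = 16T/(π τ_allow) = 16×4260000/(π×124.2) = 174700 mm³.
d = (174700)^(1/3) = 55.91 mm.

d = 55.9 mm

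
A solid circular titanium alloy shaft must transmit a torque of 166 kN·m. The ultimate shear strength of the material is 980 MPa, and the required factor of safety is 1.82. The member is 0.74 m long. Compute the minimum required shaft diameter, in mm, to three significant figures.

Allowable shear stress τ_allow = 980/1.82 = 538.5 MPa.
For a solid shaft τ = 16T/(πd³), so d³ = 16T/(π τ_allow) = 16×1.6600×10^8/(π×538.5) = 1.570×10^6 mm³.
d = (1.570×10^6)^(1/3) = 116.2 mm.

d = 116 mm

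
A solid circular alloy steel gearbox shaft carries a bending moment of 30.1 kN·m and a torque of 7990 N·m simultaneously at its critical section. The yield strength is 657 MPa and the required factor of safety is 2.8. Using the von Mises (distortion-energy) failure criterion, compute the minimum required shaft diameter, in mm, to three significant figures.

σ_allow = σ_y/n = 657/2.8 = 234.6 MPa.
For a solid shaft σ_b = 32M/(πd³) and τ = 16T/(πd³), so the von Mises stress is σ' = (16/πd³)·√(4M²+3T²).
√(4M²+3T²) = √(4×(3.010×10^7)² + 3×(7.990×10^6)²) = 6.177×10^7 N·mm.
d³ = 16×6.177×10^7/(π×234.6) = 1.341×10^6 mm³.
d = 110.3 mm.

d = 110 mm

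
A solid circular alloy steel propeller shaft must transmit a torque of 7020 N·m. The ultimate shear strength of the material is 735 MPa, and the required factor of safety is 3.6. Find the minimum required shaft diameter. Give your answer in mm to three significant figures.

d = 55.9 mm

Allowable shear stress τ_allow = 735/3.6 = 204.2 MPa.
For a solid shaft τ = 16T/(πd³), so d³ = 16T/(π τ_allow) = 16×7020000/(π×204.2) = 175100 mm³.
d = (175100)^(1/3) = 55.95 mm.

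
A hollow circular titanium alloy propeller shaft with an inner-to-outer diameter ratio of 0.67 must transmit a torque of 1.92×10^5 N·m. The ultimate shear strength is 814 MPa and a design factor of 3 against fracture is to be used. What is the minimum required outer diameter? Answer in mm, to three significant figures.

d_o = 165 mm

τ_allow = 814/3 = 271.3 MPa.
For a hollow shaft τ = 16T/[πd_o³(1−k⁴)] with k = 0.67, so 1−k⁴ = 0.7985.
d_o³ = 16T/[π τ_allow (1−k⁴)] = 16×1.9200×10^8/(π×271.3×0.7985) = 4.513×10^6 mm³.
d_o = 165.3 mm.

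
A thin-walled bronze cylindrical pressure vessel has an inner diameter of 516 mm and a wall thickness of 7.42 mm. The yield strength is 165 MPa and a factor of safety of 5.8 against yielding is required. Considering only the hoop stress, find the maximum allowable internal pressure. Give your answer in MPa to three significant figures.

p_allow = 0.818 MPa

σ_allow = 165/5.8 = 28.45 MPa.
σ_h = pD/(2t) → p_allow = 2σ_allow t/D = 2×28.45×7.42/516 = 0.8182 MPa.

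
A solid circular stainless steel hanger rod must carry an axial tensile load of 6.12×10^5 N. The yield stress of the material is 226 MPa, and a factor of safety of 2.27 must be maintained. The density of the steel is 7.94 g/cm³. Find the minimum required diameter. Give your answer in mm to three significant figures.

d = 88.5 mm

Allowable stress σ_allow = 226/2.27 = 99.56 MPa.
Required area A = F/σ_allow = 612000/99.56 = 6147 mm².
A = πd²/4 → d = √(4A/π) = 88.47 mm.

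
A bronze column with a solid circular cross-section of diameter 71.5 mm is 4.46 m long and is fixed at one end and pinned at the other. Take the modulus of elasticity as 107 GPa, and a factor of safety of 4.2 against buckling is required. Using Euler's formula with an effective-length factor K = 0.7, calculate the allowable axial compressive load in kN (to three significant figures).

I = πd⁴/64 = π×71.5⁴/64 = 1.283×10^6 mm⁴.
Effective length L_e = KL = 0.7×4.46 m = 3122 mm.
Euler critical load P_cr = π²EI/L_e² = π²×107000×1.283×10^6/3122² = 139000 N.
P_allow = P_cr/n = 139000/4.2 = 33100 N.

P_allow = 33.1 kN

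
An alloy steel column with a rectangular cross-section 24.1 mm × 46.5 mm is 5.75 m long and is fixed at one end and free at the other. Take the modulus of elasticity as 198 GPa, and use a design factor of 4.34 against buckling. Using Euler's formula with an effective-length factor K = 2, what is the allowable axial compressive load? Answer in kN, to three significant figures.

Buckling occurs about the weak axis: I_min = h·b³/12 = 46.5×24.1³/12 = 54240 mm⁴ (b = 24.1 mm is the smaller dimension).
Effective length L_e = KL = 2×5.75 m = 11500 mm.
Euler critical load P_cr = π²EI/L_e² = π²×198000×54240/11500² = 801.5 N.
P_allow = P_cr/n = 801.5/4.34 = 184.7 N.

P_allow = 0.185 kN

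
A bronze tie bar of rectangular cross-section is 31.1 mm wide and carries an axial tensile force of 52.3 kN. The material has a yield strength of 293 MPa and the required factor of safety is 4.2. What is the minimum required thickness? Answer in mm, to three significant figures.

σ_allow = 293/4.2 = 69.76 MPa.
Required area A = F/σ_allow = 52300/69.76 = 749.7 mm².
t = A/w = 749.7/31.1 = 24.11 mm.

t = 24.1 mm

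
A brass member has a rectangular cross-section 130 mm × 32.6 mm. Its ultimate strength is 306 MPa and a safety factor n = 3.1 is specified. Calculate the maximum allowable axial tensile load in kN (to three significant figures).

F_allow = 418 kN

σ_allow = 306/3.1 = 98.71 MPa.
A = 130×32.6 = 4238 mm².
F_allow = σ_allow × A = 98.71×4238 = 418300 N.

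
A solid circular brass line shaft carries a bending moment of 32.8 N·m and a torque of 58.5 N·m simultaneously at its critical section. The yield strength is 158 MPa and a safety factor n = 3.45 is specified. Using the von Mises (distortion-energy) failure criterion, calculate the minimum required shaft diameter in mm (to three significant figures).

d = 23.8 mm

σ_allow = σ_y/n = 158/3.45 = 45.80 MPa.
For a solid shaft σ_b = 32M/(πd³) and τ = 16T/(πd³), so the von Mises stress is σ' = (16/πd³)·√(4M²+3T²).
√(4M²+3T²) = √(4×(32800)² + 3×(58500)²) = 120700 N·mm.
d³ = 16×120700/(π×45.80) = 13420 mm³.
d = 23.77 mm.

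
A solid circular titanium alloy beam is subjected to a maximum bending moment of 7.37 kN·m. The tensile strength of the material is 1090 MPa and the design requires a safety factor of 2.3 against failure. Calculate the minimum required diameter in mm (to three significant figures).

d = 54.1 mm

σ_allow = 1090/2.3 = 473.9 MPa.
For a solid circular section σ = 32M/(πd³), so d³ = 32M/(π σ_allow) = 32×7370000/(π×473.9) = 158400 mm³.
d = 54.11 mm.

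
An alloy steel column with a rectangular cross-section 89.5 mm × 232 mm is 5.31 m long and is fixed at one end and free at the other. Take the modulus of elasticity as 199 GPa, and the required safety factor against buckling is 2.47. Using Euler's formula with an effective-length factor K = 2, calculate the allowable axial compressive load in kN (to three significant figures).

Buckling occurs about the weak axis: I_min = h·b³/12 = 232×89.5³/12 = 1.386×10^7 mm⁴ (b = 89.5 mm is the smaller dimension).
Effective length L_e = KL = 2×5.31 m = 10620 mm.
Euler critical load P_cr = π²EI/L_e² = π²×199000×1.386×10^7/10620² = 241400 N.
P_allow = P_cr/n = 241400/2.47 = 97720 N.

P_allow = 97.7 kN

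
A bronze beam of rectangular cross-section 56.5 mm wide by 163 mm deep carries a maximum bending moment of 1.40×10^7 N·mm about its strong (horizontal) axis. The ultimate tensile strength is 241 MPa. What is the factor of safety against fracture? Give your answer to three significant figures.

n = 4.31

Section modulus S = bh²/6 = 56.5×163²/6 = 250200 mm³.
σ = M/S = 1.4000×10^7/250200 = 55.96 MPa.
n = 241/55.96 = 4.307.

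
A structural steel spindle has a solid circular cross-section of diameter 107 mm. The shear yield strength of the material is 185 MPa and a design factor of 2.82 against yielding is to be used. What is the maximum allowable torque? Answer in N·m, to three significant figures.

T_allow = 15800 N·m

τ_allow = 185/2.82 = 65.60 MPa.
For a solid shaft T_allow = τ_allow·πd³/16; πd³/16 = π×107³/16 = 240500 mm³.
T_allow = 65.60×240500 = 1.578×10^7 N·mm = 15780 N·m.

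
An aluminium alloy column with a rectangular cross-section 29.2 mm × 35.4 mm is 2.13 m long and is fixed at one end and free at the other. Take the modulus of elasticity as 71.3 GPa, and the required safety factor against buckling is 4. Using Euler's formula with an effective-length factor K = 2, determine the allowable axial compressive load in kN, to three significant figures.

P_allow = 0.712 kN

Buckling occurs about the weak axis: I_min = h·b³/12 = 35.4×29.2³/12 = 73450 mm⁴ (b = 29.2 mm is the smaller dimension).
Effective length L_e = KL = 2×2.13 m = 4260 mm.
Euler critical load P_cr = π²EI/L_e² = π²×71300×73450/4260² = 2848 N.
P_allow = P_cr/n = 2848/4 = 712.0 N.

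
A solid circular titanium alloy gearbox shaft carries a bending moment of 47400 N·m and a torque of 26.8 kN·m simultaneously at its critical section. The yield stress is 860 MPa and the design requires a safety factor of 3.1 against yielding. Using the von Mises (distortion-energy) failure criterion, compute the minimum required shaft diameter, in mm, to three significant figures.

σ_allow = σ_y/n = 860/3.1 = 277.4 MPa.
For a solid shaft σ_b = 32M/(πd³) and τ = 16T/(πd³), so the von Mises stress is σ' = (16/πd³)·√(4M²+3T²).
√(4M²+3T²) = √(4×(4.740×10^7)² + 3×(2.680×10^7)²) = 1.056×10^8 N·mm.
d³ = 16×1.056×10^8/(π×277.4) = 1.938×10^6 mm³.
d = 124.7 mm.

d = 125 mm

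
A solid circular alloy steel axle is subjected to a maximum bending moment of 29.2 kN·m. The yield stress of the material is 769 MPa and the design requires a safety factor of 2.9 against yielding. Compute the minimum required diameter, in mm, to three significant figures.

d = 104 mm

σ_allow = 769/2.9 = 265.2 MPa.
For a solid circular section σ = 32M/(πd³), so d³ = 32M/(π σ_allow) = 32×2.9200×10^7/(π×265.2) = 1.122×10^6 mm³.
d = 103.9 mm.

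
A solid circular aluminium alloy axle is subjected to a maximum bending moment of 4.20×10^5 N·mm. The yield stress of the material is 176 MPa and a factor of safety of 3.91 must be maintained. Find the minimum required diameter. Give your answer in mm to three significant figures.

d = 45.6 mm

σ_allow = 176/3.91 = 45.01 MPa.
For a solid circular section σ = 32M/(πd³), so d³ = 32M/(π σ_allow) = 32×420000/(π×45.01) = 95040 mm³.
d = 45.64 mm.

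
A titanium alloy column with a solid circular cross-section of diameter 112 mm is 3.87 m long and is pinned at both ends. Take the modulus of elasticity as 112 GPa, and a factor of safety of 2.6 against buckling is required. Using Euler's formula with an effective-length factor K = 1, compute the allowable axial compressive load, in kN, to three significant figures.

P_allow = 219 kN

I = πd⁴/64 = π×112⁴/64 = 7.724×10^6 mm⁴.
Effective length L_e = KL = 1×3.87 m = 3870 mm.
Euler critical load P_cr = π²EI/L_e² = π²×112000×7.724×10^6/3870² = 570100 N.
P_allow = P_cr/n = 570100/2.6 = 219300 N.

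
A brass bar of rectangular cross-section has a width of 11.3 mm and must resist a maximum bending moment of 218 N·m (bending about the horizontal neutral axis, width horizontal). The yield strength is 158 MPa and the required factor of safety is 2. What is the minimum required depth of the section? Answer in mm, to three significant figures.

σ_allow = 158/2 = 79.00 MPa.
For a rectangular section σ = 6M/(bh²), so h² = 6M/(b σ_allow) = 6×218000/(11.3×79.00) = 1465 mm².
h = 38.28 mm.

h = 38.3 mm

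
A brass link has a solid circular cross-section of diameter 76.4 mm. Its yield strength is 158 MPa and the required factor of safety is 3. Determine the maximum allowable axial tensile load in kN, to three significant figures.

σ_allow = 158/3 = 52.67 MPa.
A = πd²/4 = π×76.4²/4 = 4584 mm².
F_allow = σ_allow × A = 52.67×4584 = 241400 N.

F_allow = 241 kN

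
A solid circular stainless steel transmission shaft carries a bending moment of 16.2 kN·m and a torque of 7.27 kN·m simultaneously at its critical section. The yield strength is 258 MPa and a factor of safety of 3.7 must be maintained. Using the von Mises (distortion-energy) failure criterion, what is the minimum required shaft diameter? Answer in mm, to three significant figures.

d = 136 mm

σ_allow = σ_y/n = 258/3.7 = 69.73 MPa.
For a solid shaft σ_b = 32M/(πd³) and τ = 16T/(πd³), so the von Mises stress is σ' = (16/πd³)·√(4M²+3T²).
√(4M²+3T²) = √(4×(1.620×10^7)² + 3×(7.270×10^6)²) = 3.476×10^7 N·mm.
d³ = 16×3.476×10^7/(π×69.73) = 2.539×10^6 mm³.
d = 136.4 mm.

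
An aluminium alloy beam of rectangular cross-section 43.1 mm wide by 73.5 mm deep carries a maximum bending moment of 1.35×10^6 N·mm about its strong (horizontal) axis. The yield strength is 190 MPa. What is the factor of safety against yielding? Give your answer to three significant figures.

n = 5.46

Section modulus S = bh²/6 = 43.1×73.5²/6 = 38810 mm³.
σ = M/S = 1350000/38810 = 34.79 MPa.
n = 190/34.79 = 5.462.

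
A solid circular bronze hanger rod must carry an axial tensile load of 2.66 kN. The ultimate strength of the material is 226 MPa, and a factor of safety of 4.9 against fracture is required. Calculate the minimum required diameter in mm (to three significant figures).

d = 8.57 mm

Allowable stress σ_allow = 226/4.9 = 46.12 MPa.
Required area A = F/σ_allow = 2660.0/46.12 = 57.67 mm².
A = πd²/4 → d = √(4A/π) = 8.569 mm.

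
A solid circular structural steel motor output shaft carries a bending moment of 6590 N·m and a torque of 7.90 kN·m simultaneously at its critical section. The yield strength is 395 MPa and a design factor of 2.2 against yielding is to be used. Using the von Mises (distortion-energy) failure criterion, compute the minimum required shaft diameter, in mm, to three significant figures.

σ_allow = σ_y/n = 395/2.2 = 179.5 MPa.
For a solid shaft σ_b = 32M/(πd³) and τ = 16T/(πd³), so the von Mises stress is σ' = (16/πd³)·√(4M²+3T²).
√(4M²+3T²) = √(4×(6.590×10^6)² + 3×(7.900×10^6)²) = 1.900×10^7 N·mm.
d³ = 16×1.900×10^7/(π×179.5) = 538900 mm³.
d = 81.38 mm.

d = 81.4 mm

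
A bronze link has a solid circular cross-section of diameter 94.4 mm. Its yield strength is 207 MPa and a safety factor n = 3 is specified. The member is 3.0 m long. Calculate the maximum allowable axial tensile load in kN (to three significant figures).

F_allow = 483 kN

σ_allow = 207/3 = 69.00 MPa.
A = πd²/4 = π×94.4²/4 = 6999 mm².
F_allow = σ_allow × A = 69.00×6999 = 482900 N.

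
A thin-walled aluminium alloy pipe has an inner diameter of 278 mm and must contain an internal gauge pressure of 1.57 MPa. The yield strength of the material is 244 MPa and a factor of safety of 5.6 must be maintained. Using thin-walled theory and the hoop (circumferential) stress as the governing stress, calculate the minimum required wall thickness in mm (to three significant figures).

t = 5.01 mm

σ_allow = 244/5.6 = 43.57 MPa.
Hoop stress σ_h = pD/(2t), so t = pD/(2σ_allow) = 1.57×278/(2×43.57) = 5.009 mm.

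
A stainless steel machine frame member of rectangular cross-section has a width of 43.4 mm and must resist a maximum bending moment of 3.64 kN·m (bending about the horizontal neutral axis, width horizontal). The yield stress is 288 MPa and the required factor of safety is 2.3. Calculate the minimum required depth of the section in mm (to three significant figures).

h = 63.4 mm

σ_allow = 288/2.3 = 125.2 MPa.
For a rectangular section σ = 6M/(bh²), so h² = 6M/(b σ_allow) = 6×3640000/(43.4×125.2) = 4019 mm².
h = 63.39 mm.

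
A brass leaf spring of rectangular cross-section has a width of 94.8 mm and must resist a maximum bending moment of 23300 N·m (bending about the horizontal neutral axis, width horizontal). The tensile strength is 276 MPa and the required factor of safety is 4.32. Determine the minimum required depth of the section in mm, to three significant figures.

σ_allow = 276/4.32 = 63.89 MPa.
For a rectangular section σ = 6M/(bh²), so h² = 6M/(b σ_allow) = 6×2.3300×10^7/(94.8×63.89) = 23080 mm².
h = 151.9 mm.

h = 152 mm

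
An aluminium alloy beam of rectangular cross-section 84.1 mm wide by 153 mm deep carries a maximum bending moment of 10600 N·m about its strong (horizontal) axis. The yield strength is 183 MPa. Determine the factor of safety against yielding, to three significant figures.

Section modulus S = bh²/6 = 84.1×153²/6 = 328100 mm³.
σ = M/S = 1.0600×10^7/328100 = 32.31 MPa.
n = 183/32.31 = 5.665.

n = 5.66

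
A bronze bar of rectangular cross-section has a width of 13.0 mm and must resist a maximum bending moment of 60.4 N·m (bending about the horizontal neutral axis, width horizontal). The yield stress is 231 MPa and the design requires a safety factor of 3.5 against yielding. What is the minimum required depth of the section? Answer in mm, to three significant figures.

σ_allow = 231/3.5 = 66.00 MPa.
For a rectangular section σ = 6M/(bh²), so h² = 6M/(b σ_allow) = 6×60400/(13.0×66.00) = 422.4 mm².
h = 20.55 mm.

h = 20.6 mm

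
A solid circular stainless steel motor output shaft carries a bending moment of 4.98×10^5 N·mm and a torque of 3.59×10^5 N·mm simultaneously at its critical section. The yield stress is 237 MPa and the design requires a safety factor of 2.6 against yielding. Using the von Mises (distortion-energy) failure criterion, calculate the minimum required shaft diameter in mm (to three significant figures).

σ_allow = σ_y/n = 237/2.6 = 91.15 MPa.
For a solid shaft σ_b = 32M/(πd³) and τ = 16T/(πd³), so the von Mises stress is σ' = (16/πd³)·√(4M²+3T²).
√(4M²+3T²) = √(4×(498000)² + 3×(359000)²) = 1.174×10^6 N·mm.
d³ = 16×1.174×10^6/(π×91.15) = 65600 mm³.
d = 40.33 mm.

d = 40.3 mm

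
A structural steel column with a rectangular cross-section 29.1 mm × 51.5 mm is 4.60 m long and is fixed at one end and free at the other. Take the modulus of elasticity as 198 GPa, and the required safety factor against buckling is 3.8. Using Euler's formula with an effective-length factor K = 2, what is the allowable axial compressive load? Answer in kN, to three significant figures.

P_allow = 0.643 kN

Buckling occurs about the weak axis: I_min = h·b³/12 = 51.5×29.1³/12 = 105800 mm⁴ (b = 29.1 mm is the smaller dimension).
Effective length L_e = KL = 2×4.60 m = 9200 mm.
Euler critical load P_cr = π²EI/L_e² = π²×198000×105800/9200² = 2442 N.
P_allow = P_cr/n = 2442/3.8 = 642.6 N.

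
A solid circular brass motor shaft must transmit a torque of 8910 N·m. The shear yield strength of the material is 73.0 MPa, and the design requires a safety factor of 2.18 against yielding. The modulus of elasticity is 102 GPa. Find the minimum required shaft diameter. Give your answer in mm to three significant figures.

Allowable shear stress τ_allow = 73.0/2.18 = 33.49 MPa.
For a solid shaft τ = 16T/(πd³), so d³ = 16T/(π τ_allow) = 16×8910000/(π×33.49) = 1.355×10^6 mm³.
d = (1.355×10^6)^(1/3) = 110.7 mm.

d = 111 mm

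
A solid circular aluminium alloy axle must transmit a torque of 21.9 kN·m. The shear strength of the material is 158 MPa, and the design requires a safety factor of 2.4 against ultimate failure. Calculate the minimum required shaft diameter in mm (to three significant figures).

d = 119 mm

Allowable shear stress τ_allow = 158/2.4 = 65.83 MPa.
For a solid shaft τ = 16T/(πd³), so d³ = 16T/(π τ_allow) = 16×2.1900×10^7/(π×65.83) = 1.694×10^6 mm³.
d = (1.694×10^6)^(1/3) = 119.2 mm.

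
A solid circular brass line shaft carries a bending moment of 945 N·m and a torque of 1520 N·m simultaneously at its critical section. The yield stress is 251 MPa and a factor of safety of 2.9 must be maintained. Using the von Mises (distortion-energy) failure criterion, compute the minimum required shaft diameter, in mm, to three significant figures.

σ_allow = σ_y/n = 251/2.9 = 86.55 MPa.
For a solid shaft σ_b = 32M/(πd³) and τ = 16T/(πd³), so the von Mises stress is σ' = (16/πd³)·√(4M²+3T²).
√(4M²+3T²) = √(4×(945000)² + 3×(1.520×10^6)²) = 3.241×10^6 N·mm.
d³ = 16×3.241×10^6/(π×86.55) = 190700 mm³.
d = 57.56 mm.

d = 57.6 mm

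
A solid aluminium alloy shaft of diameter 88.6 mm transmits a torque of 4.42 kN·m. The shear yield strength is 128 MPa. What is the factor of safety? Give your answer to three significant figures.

τ = 16T/(πd³) = 16×4420000/(π×88.6³) = 32.37 MPa.
n = τ_limit/τ = 128/32.37 = 3.955.

n = 3.95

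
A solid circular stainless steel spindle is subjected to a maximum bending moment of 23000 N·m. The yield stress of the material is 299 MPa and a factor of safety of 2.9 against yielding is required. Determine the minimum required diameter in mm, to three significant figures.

d = 131 mm

σ_allow = 299/2.9 = 103.1 MPa.
For a solid circular section σ = 32M/(πd³), so d³ = 32M/(π σ_allow) = 32×2.3000×10^7/(π×103.1) = 2.272×10^6 mm³.
d = 131.5 mm.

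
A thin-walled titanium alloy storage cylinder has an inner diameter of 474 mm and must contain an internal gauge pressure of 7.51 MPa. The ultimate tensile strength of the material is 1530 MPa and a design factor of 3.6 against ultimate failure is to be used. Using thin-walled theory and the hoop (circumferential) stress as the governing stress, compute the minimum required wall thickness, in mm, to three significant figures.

σ_allow = 1530/3.6 = 425.0 MPa.
Hoop stress σ_h = pD/(2t), so t = pD/(2σ_allow) = 7.51×474/(2×425.0) = 4.188 mm.

t = 4.19 mm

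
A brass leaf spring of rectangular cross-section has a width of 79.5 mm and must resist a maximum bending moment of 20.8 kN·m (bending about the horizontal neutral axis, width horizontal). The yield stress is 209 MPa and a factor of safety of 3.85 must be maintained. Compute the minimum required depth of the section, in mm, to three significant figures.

h = 170 mm

σ_allow = 209/3.85 = 54.29 MPa.
For a rectangular section σ = 6M/(bh²), so h² = 6M/(b σ_allow) = 6×2.0800×10^7/(79.5×54.29) = 28920 mm².
h = 170.1 mm.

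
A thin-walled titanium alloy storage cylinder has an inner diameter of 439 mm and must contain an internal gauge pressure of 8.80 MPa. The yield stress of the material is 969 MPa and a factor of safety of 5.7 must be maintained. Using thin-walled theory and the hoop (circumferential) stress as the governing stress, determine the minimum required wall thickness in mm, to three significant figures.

t = 11.4 mm

σ_allow = 969/5.7 = 170.0 MPa.
Hoop stress σ_h = pD/(2t), so t = pD/(2σ_allow) = 8.80×439/(2×170.0) = 11.36 mm.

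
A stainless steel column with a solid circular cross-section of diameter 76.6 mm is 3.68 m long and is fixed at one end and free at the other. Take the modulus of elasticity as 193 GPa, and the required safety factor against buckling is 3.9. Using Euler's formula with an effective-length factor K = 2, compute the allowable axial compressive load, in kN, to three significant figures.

P_allow = 15.2 kN

I = πd⁴/64 = π×76.6⁴/64 = 1.690×10^6 mm⁴.
Effective length L_e = KL = 2×3.68 m = 7360 mm.
Euler critical load P_cr = π²EI/L_e² = π²×193000×1.690×10^6/7360² = 59430 N.
P_allow = P_cr/n = 59430/3.9 = 15240 N.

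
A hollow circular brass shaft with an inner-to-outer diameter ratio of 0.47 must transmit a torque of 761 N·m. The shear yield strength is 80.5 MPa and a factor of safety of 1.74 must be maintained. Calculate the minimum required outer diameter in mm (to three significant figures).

τ_allow = 80.5/1.74 = 46.26 MPa.
For a hollow shaft τ = 16T/[πd_o³(1−k⁴)] with k = 0.47, so 1−k⁴ = 0.9512.
d_o³ = 16T/[π τ_allow (1−k⁴)] = 16×761000/(π×46.26×0.9512) = 88070 mm³.
d_o = 44.49 mm.

d_o = 44.5 mm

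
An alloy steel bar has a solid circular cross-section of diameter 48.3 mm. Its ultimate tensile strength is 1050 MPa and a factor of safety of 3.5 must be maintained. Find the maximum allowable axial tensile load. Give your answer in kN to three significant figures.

σ_allow = 1050/3.5 = 300.0 MPa.
A = πd²/4 = π×48.3²/4 = 1832 mm².
F_allow = σ_allow × A = 300.0×1832 = 549700 N.

F_allow = 550 kN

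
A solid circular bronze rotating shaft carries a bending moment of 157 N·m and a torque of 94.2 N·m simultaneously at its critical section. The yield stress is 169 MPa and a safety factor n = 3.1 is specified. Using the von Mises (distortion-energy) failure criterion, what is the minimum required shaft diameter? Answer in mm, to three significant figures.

σ_allow = σ_y/n = 169/3.1 = 54.52 MPa.
For a solid shaft σ_b = 32M/(πd³) and τ = 16T/(πd³), so the von Mises stress is σ' = (16/πd³)·√(4M²+3T²).
√(4M²+3T²) = √(4×(157000)² + 3×(94200)²) = 353900 N·mm.
d³ = 16×353900/(π×54.52) = 33060 mm³.
d = 32.09 mm.

d = 32.1 mm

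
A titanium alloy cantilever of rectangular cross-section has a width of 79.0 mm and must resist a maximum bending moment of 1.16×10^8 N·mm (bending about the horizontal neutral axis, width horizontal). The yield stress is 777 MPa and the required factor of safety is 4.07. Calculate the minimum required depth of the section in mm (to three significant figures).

σ_allow = 777/4.07 = 190.9 MPa.
For a rectangular section σ = 6M/(bh²), so h² = 6M/(b σ_allow) = 6×1.1600×10^8/(79.0×190.9) = 46150 mm².
h = 214.8 mm.

h = 215 mm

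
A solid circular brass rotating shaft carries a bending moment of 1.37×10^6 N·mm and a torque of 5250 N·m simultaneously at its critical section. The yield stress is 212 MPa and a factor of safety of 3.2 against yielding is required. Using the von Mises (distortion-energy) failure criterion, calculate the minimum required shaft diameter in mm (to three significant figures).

d = 90.0 mm

σ_allow = σ_y/n = 212/3.2 = 66.25 MPa.
For a solid shaft σ_b = 32M/(πd³) and τ = 16T/(πd³), so the von Mises stress is σ' = (16/πd³)·√(4M²+3T²).
√(4M²+3T²) = √(4×(1.370×10^6)² + 3×(5.250×10^6)²) = 9.497×10^6 N·mm.
d³ = 16×9.497×10^6/(π×66.25) = 730100 mm³.
d = 90.04 mm.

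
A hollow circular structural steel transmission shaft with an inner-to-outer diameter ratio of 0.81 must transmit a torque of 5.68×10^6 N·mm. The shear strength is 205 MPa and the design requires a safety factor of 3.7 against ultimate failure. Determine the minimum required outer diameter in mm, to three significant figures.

d_o = 97.1 mm

τ_allow = 205/3.7 = 55.41 MPa.
For a hollow shaft τ = 16T/[πd_o³(1−k⁴)] with k = 0.81, so 1−k⁴ = 0.5695.
d_o³ = 16T/[π τ_allow (1−k⁴)] = 16×5680000/(π×55.41×0.5695) = 916700 mm³.
d_o = 97.14 mm.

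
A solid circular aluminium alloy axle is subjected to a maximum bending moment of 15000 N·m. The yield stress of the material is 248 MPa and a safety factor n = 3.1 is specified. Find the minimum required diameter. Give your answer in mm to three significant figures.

d = 124 mm

σ_allow = 248/3.1 = 80.00 MPa.
For a solid circular section σ = 32M/(πd³), so d³ = 32M/(π σ_allow) = 32×1.5000×10^7/(π×80.00) = 1.910×10^6 mm³.
d = 124.1 mm.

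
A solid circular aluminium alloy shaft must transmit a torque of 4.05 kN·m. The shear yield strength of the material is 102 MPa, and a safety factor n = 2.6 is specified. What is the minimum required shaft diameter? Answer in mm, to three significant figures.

d = 80.7 mm

Allowable shear stress τ_allow = 102/2.6 = 39.23 MPa.
For a solid shaft τ = 16T/(πd³), so d³ = 16T/(π τ_allow) = 16×4050000/(π×39.23) = 525800 mm³.
d = (525800)^(1/3) = 80.71 mm.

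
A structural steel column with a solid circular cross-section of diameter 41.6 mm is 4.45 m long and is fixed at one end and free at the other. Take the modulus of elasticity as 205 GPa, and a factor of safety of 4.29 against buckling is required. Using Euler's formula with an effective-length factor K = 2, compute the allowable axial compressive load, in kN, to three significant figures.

P_allow = 0.875 kN

I = πd⁴/64 = π×41.6⁴/64 = 147000 mm⁴.
Effective length L_e = KL = 2×4.45 m = 8900 mm.
Euler critical load P_cr = π²EI/L_e² = π²×205000×147000/8900² = 3755 N.
P_allow = P_cr/n = 3755/4.29 = 875.3 N.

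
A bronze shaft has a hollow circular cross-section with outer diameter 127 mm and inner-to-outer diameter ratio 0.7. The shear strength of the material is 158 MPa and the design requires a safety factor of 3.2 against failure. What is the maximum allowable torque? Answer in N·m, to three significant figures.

T_allow = 15100 N·m

τ_allow = 158/3.2 = 49.38 MPa.
For a hollow shaft T_allow = τ_allow·πd_o³(1−k⁴)/16 with 1−k⁴ = 0.7599, so πd_o³(1−k⁴)/16 = 305600 mm³.
T_allow = 49.38×305600 = 1.509×10^7 N·mm = 15090 N·m.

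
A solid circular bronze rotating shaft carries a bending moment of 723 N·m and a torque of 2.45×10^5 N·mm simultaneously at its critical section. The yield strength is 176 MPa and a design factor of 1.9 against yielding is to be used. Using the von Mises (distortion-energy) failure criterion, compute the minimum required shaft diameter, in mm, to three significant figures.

σ_allow = σ_y/n = 176/1.9 = 92.63 MPa.
For a solid shaft σ_b = 32M/(πd³) and τ = 16T/(πd³), so the von Mises stress is σ' = (16/πd³)·√(4M²+3T²).
√(4M²+3T²) = √(4×(723000)² + 3×(245000)²) = 1.507×10^6 N·mm.
d³ = 16×1.507×10^6/(π×92.63) = 82860 mm³.
d = 43.60 mm.

d = 43.6 mm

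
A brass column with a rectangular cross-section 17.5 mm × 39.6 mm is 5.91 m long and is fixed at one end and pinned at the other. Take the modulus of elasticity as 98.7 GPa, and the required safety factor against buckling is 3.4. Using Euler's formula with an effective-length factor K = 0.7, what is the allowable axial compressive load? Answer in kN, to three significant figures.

Buckling occurs about the weak axis: I_min = h·b³/12 = 39.6×17.5³/12 = 17690 mm⁴ (b = 17.5 mm is the smaller dimension).
Effective length L_e = KL = 0.7×5.91 m = 4137 mm.
Euler critical load P_cr = π²EI/L_e² = π²×98700×17690/4137² = 1007 N.
P_allow = P_cr/n = 1007/3.4 = 296.1 N.

P_allow = 0.296 kN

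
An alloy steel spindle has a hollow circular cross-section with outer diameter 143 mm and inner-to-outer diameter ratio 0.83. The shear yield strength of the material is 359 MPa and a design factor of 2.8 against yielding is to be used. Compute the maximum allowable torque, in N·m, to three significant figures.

τ_allow = 359/2.8 = 128.2 MPa.
For a hollow shaft T_allow = τ_allow·πd_o³(1−k⁴)/16 with 1−k⁴ = 0.5254, so πd_o³(1−k⁴)/16 = 301700 mm³.
T_allow = 128.2×301700 = 3.868×10^7 N·mm = 38680 N·m.

T_allow = 38700 N·m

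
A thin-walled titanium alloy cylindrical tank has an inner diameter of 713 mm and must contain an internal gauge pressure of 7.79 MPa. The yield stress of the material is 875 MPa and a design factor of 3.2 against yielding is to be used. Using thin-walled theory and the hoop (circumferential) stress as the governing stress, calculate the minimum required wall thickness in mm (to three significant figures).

t = 10.2 mm

σ_allow = 875/3.2 = 273.4 MPa.
Hoop stress σ_h = pD/(2t), so t = pD/(2σ_allow) = 7.79×713/(2×273.4) = 10.16 mm.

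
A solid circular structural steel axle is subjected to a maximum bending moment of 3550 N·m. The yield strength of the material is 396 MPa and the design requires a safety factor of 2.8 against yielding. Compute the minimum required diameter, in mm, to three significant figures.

d = 63.5 mm

σ_allow = 396/2.8 = 141.4 MPa.
For a solid circular section σ = 32M/(πd³), so d³ = 32M/(π σ_allow) = 32×3550000/(π×141.4) = 255700 mm³.
d = 63.47 mm.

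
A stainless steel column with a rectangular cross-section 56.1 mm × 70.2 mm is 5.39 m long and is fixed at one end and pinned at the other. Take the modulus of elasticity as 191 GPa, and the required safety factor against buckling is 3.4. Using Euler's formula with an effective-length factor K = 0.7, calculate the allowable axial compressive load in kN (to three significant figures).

P_allow = 40.2 kN

Buckling occurs about the weak axis: I_min = h·b³/12 = 70.2×56.1³/12 = 1.033×10^6 mm⁴ (b = 56.1 mm is the smaller dimension).
Effective length L_e = KL = 0.7×5.39 m = 3773 mm.
Euler critical load P_cr = π²EI/L_e² = π²×191000×1.033×10^6/3773² = 136800 N.
P_allow = P_cr/n = 136800/3.4 = 40230 N.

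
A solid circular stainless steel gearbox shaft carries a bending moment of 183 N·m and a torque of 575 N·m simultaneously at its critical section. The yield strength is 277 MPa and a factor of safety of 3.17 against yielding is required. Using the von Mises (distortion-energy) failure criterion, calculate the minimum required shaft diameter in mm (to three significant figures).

d = 39.5 mm

σ_allow = σ_y/n = 277/3.17 = 87.38 MPa.
For a solid shaft σ_b = 32M/(πd³) and τ = 16T/(πd³), so the von Mises stress is σ' = (16/πd³)·√(4M²+3T²).
√(4M²+3T²) = √(4×(183000)² + 3×(575000)²) = 1.061×10^6 N·mm.
d³ = 16×1.061×10^6/(π×87.38) = 61840 mm³.
d = 39.55 mm.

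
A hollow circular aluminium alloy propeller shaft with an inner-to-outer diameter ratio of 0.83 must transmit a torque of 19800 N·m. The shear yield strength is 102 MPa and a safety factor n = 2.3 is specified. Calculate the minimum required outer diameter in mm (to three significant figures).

τ_allow = 102/2.3 = 44.35 MPa.
For a hollow shaft τ = 16T/[πd_o³(1−k⁴)] with k = 0.83, so 1−k⁴ = 0.5254.
d_o³ = 16T/[π τ_allow (1−k⁴)] = 16×1.9800×10^7/(π×44.35×0.5254) = 4.328×10^6 mm³.
d_o = 163.0 mm.

d_o = 163 mm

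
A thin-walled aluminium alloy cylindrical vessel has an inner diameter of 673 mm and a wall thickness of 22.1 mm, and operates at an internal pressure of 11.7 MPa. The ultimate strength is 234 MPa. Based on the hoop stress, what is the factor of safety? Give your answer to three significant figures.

σ_h = pD/(2t) = 11.7×673/(2×22.1) = 178.1 MPa.
n = 234/178.1 = 1.314.

n = 1.31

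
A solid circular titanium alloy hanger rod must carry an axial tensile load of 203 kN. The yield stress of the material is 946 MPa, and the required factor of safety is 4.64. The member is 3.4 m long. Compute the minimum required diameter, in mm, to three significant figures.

Allowable stress σ_allow = 946/4.64 = 203.9 MPa.
Required area A = F/σ_allow = 203000/203.9 = 995.7 mm².
A = πd²/4 → d = √(4A/π) = 35.61 mm.

d = 35.6 mm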